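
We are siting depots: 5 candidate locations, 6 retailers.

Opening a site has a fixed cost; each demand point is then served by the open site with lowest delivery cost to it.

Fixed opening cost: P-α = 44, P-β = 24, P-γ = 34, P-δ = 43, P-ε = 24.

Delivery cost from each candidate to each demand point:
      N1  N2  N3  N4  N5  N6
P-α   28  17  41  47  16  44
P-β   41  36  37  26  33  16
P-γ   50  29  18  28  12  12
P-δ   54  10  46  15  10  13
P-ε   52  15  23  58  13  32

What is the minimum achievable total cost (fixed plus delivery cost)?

Open {P-β, P-ε}: assign each demand point to its cheapest open site.
  N1→P-β 41, N2→P-ε 15, N3→P-ε 23, N4→P-β 26, N5→P-ε 13, N6→P-β 16
  delivery cost 134, fixed 48 → total 182.
Compare {P-γ}: delivery cost 149 + fixed 34 = 183.
Compare {P-δ, P-ε}: delivery cost 123 + fixed 67 = 190.
Compare {P-δ}: delivery cost 148 + fixed 43 = 191.
All other subsets cost ≥ 183. Minimum total cost: 182.

182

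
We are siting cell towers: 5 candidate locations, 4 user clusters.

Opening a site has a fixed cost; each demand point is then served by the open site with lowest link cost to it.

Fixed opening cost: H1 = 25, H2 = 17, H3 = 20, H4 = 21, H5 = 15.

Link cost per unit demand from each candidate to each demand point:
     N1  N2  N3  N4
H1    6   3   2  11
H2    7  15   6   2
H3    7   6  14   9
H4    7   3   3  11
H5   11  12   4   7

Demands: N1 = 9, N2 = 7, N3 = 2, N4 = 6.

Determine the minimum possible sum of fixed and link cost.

133

Open {H1, H2}: assign each demand point to its cheapest open site.
  N1→H1 9×6=54, N2→H1 7×3=21, N3→H1 2×2=4, N4→H2 6×2=12
  link cost 91, fixed 42 → total 133.
Compare {H2, H4}: link cost 102 + fixed 38 = 140.
Compare {H1, H2, H5}: link cost 91 + fixed 57 = 148.
Compare {H1, H2, H3}: link cost 91 + fixed 62 = 153.
All other subsets cost ≥ 140. Minimum total cost: 133.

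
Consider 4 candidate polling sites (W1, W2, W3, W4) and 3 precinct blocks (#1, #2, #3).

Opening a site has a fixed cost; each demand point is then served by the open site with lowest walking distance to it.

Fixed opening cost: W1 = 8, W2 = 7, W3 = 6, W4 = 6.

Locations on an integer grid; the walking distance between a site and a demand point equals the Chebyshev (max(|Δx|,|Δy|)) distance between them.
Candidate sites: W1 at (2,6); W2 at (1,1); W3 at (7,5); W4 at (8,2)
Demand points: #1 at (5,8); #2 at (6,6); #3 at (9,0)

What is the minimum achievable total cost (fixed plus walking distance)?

15

Open {W3}: assign each demand point to its cheapest open site.
  #1→W3 3, #2→W3 1, #3→W3 5
  walking distance 9, fixed 6 → total 15.
Compare {W4}: walking distance 12 + fixed 6 = 18.
Compare {W3, W4}: walking distance 6 + fixed 12 = 18.
Compare {W1}: walking distance 14 + fixed 8 = 22.
All other subsets cost ≥ 18. Minimum total cost: 15.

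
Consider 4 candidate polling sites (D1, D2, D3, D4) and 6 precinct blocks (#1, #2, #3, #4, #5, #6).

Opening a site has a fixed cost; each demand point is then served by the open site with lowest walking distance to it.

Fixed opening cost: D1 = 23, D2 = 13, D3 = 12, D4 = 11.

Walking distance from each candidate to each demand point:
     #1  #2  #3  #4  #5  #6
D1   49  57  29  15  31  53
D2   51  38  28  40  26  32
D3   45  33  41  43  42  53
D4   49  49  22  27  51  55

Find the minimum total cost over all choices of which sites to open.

218

Open {D2, D4}: assign each demand point to its cheapest open site.
  #1→D4 49, #2→D2 38, #3→D4 22, #4→D4 27, #5→D2 26, #6→D2 32
  walking distance 194, fixed 24 → total 218.
Compare {D2, D3, D4}: walking distance 185 + fixed 36 = 221.
Compare {D1, D2}: walking distance 188 + fixed 36 = 224.
Compare {D1, D2, D3}: walking distance 179 + fixed 48 = 227.
All other subsets cost ≥ 221. Minimum total cost: 218.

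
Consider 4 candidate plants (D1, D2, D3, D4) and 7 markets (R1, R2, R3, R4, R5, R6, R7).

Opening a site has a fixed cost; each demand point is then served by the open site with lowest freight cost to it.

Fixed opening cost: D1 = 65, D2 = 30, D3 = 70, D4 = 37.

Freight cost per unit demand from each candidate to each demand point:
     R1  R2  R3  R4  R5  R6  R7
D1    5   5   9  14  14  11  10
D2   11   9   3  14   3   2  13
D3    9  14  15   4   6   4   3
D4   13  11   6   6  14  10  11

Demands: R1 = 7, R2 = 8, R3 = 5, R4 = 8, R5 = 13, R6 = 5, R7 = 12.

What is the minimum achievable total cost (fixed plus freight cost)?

Open {D2, D3}: assign each demand point to its cheapest open site.
  R1→D3 7×9=63, R2→D2 8×9=72, R3→D2 5×3=15, R4→D3 8×4=32, R5→D2 13×3=39, R6→D2 5×2=10, R7→D3 12×3=36
  freight cost 267, fixed 100 → total 367.
Compare {D1, D2, D3}: freight cost 207 + fixed 165 = 372.
Compare {D2, D3, D4}: freight cost 267 + fixed 137 = 404.
Compare {D1, D2, D3, D4}: freight cost 207 + fixed 202 = 409.
All other subsets cost ≥ 372. Minimum total cost: 367.

367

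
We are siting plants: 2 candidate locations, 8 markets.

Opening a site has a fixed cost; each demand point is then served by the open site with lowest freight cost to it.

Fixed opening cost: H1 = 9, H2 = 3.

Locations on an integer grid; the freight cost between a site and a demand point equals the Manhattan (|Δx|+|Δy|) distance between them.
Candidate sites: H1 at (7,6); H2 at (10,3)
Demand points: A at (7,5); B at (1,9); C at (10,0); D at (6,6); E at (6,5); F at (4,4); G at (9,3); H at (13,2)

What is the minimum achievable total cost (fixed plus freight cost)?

Open {H1, H2}: assign each demand point to its cheapest open site.
  A→H1 1, B→H1 9, C→H2 3, D→H1 1, E→H1 2, F→H1 5, G→H2 1, H→H2 4
  freight cost 26, fixed 12 → total 38.
Compare {H1}: freight cost 42 + fixed 9 = 51.
Compare {H2}: freight cost 48 + fixed 3 = 51.

38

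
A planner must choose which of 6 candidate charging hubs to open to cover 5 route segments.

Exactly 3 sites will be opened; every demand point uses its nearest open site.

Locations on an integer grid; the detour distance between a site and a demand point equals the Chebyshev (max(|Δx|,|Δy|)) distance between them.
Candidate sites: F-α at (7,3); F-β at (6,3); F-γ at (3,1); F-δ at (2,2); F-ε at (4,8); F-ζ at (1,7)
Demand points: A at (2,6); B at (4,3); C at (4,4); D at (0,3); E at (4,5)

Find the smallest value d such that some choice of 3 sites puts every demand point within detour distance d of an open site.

Open {F-β, F-δ, F-ε}.
  Farthest demand point is A at detour distance 2 (to F-ε); all others are ≤ 2.
With {F-β, F-δ, F-ζ} the worst case is 2.
With {F-α, F-γ, F-ε} the worst case is 3.
No size-3 selection achieves below 2.

2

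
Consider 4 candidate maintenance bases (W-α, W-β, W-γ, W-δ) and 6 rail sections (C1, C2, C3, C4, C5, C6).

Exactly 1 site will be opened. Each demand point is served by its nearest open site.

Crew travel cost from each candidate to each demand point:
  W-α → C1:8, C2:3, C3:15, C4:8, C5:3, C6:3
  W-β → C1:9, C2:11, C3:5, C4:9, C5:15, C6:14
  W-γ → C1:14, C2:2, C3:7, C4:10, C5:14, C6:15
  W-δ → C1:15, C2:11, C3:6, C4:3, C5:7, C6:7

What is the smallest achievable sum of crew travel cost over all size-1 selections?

40

Open {W-α}.
  C1→W-α 8, C2→W-α 3, C3→W-α 15, C4→W-α 8, C5→W-α 3, C6→W-α 3  ⇒ total 40.
Compare {W-δ}: total 49.
Compare {W-γ}: total 62.
No size-1 selection does better; minimum is 40.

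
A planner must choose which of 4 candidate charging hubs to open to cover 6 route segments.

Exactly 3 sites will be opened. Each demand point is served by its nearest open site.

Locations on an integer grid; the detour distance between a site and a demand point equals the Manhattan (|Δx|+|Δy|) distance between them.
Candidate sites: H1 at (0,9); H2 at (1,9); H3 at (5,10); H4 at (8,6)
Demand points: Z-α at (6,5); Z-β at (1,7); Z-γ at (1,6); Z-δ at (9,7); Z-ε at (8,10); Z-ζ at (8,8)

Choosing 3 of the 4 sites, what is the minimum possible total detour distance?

15

Open {H2, H3, H4}.
  Z-α→H4 3, Z-β→H2 2, Z-γ→H2 3, Z-δ→H4 2, Z-ε→H3 3, Z-ζ→H4 2  ⇒ total 15.
Compare {H1, H2, H4}: total 16.
Compare {H1, H3, H4}: total 17.
No size-3 selection does better; minimum is 15.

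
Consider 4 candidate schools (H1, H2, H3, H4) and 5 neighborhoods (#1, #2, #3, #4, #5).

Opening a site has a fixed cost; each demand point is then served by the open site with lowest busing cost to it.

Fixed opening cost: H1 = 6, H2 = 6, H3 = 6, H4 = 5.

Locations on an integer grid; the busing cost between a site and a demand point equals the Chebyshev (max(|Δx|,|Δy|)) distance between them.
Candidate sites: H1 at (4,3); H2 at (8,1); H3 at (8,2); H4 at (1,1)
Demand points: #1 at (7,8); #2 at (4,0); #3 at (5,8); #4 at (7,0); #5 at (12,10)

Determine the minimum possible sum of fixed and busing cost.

30

Open {H1}: assign each demand point to its cheapest open site.
  #1→H1 5, #2→H1 3, #3→H1 5, #4→H1 3, #5→H1 8
  busing cost 24, fixed 6 → total 30.
Compare {H3}: busing cost 26 + fixed 6 = 32.
Compare {H2}: busing cost 28 + fixed 6 = 34.
Compare {H1, H2}: busing cost 22 + fixed 12 = 34.
All other subsets cost ≥ 32. Minimum total cost: 30.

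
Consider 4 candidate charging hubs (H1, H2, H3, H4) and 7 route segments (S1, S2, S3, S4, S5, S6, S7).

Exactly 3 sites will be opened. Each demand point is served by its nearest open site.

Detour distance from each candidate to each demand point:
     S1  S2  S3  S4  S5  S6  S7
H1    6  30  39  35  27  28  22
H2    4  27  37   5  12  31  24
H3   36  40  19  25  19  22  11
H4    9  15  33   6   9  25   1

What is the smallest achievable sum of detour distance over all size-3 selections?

75

Open {H2, H3, H4}.
  S1→H2 4, S2→H4 15, S3→H3 19, S4→H2 5, S5→H4 9, S6→H3 22, S7→H4 1  ⇒ total 75.
Compare {H1, H3, H4}: total 78.
Compare {H1, H2, H4}: total 92.
No size-3 selection does better; minimum is 75.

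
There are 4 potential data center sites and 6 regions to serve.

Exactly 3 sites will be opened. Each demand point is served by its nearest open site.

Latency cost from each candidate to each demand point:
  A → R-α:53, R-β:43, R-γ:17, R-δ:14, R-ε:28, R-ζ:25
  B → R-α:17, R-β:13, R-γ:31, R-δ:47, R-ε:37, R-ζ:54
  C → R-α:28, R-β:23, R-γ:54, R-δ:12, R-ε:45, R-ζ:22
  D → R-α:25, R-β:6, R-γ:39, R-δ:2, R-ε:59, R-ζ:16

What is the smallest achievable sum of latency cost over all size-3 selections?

Open {A, B, D}.
  R-α→B 17, R-β→D 6, R-γ→A 17, R-δ→D 2, R-ε→A 28, R-ζ→D 16  ⇒ total 86.
Compare {A, C, D}: total 94.
Compare {A, B, C}: total 109.
No size-3 selection does better; minimum is 86.

86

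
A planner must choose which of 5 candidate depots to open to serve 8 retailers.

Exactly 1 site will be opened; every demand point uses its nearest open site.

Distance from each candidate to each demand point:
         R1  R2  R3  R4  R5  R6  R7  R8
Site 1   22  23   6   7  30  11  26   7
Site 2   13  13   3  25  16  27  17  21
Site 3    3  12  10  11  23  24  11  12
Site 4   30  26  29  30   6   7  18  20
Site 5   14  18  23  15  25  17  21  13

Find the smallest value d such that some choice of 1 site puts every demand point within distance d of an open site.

Open {Site 3}.
  Farthest demand point is R6 at distance 24 (to Site 3); all others are ≤ 24.
With {Site 5} the worst case is 25.
With {Site 2} the worst case is 27.
No size-1 selection achieves below 24.

24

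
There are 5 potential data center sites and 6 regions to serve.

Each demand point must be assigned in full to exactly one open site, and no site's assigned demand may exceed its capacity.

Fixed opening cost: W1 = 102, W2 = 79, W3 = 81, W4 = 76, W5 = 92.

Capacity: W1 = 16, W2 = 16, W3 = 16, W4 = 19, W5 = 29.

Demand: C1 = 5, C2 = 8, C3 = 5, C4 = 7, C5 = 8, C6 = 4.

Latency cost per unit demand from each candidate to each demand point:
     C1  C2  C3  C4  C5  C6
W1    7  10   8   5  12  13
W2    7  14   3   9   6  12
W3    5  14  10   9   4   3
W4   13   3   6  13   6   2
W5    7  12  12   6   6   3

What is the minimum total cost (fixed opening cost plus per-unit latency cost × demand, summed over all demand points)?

355

Open {W4, W5}; cheapest assignment that respects the capacities:
  W4 (cap 19, load 17): C2, C3, C6 — cost 8×3 + 5×6 + 4×2 = 62
  W5 (cap 29, load 20): C1, C4, C5 — cost 5×7 + 7×6 + 8×6 = 125
  Shipping 187, fixed 168 → total 355.
  Any other capacity-feasible assignment to {W4, W5} ships for at least 187.
Compare {W2, W3, W4}: its best feasible assignment gives total 403.
Compare {W3, W4, W5}: its best feasible assignment gives total 410.
Every other set of open sites that can feasibly serve all demand totals ≥ 403 even under its best assignment. Minimum: 355.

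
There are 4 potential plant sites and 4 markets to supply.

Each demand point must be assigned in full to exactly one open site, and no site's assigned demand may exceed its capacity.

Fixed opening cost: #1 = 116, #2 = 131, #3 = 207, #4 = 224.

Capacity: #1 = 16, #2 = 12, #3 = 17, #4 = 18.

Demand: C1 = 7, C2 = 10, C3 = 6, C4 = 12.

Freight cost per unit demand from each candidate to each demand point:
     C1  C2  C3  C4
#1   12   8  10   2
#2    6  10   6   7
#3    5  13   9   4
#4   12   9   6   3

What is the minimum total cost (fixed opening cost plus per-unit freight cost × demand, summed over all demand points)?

663

Open {#1, #2, #4}; cheapest assignment that respects the capacities:
  #1 (cap 16, load 12): C4 — cost 12×2 = 24
  #2 (cap 12, load 7): C1 — cost 7×6 = 42
  #4 (cap 18, load 16): C2, C3 — cost 10×9 + 6×6 = 126
  Shipping 192, fixed 471 → total 663.
  Any other capacity-feasible assignment to {#1, #2, #4} ships for at least 192.
Compare {#1, #2, #3}: its best feasible assignment gives total 667.
Compare {#3, #4}: its best feasible assignment gives total 668.
Every other set of open sites that can feasibly serve all demand totals ≥ 667 even under its best assignment. Minimum: 663.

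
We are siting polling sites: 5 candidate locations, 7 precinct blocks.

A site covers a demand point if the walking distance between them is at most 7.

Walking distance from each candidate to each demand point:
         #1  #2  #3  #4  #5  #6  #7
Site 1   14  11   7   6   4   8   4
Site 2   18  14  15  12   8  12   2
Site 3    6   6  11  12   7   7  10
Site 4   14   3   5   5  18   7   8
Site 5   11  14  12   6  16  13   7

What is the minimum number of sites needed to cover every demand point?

Coverage sets (demand points within 7 of each site):
  Site 1: {#3, #4, #5, #7}
  Site 2: {#7}
  Site 3: {#1, #2, #5, #6}
  Site 4: {#2, #3, #4, #6}
  Site 5: {#4, #7}
No single site covers all 7 demand points.
But {Site 1, Site 3} covers everything, so the minimum is 2.

2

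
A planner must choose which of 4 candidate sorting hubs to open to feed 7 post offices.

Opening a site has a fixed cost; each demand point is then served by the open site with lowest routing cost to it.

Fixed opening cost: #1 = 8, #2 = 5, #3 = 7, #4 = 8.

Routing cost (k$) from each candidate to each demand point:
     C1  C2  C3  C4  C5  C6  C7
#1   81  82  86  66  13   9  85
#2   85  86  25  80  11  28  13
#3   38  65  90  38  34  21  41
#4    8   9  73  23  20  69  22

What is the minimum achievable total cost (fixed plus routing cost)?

Open {#1, #2, #4}: assign each demand point to its cheapest open site.
  C1→#4 8, C2→#4 9, C3→#2 25, C4→#4 23, C5→#2 11, C6→#1 9, C7→#2 13
  routing cost 98, fixed 21 → total 119.
Compare {#1, #2, #3, #4}: routing cost 98 + fixed 28 = 126.
Compare {#2, #4}: routing cost 117 + fixed 13 = 130.
Compare {#2, #3, #4}: routing cost 110 + fixed 20 = 130.
All other subsets cost ≥ 126. Minimum total cost: 119.

119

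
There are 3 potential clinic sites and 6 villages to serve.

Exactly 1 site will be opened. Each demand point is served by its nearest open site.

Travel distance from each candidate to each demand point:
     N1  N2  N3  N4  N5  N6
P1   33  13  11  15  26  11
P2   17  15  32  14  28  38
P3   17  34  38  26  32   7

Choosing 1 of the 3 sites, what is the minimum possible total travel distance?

109

Open {P1}.
  N1→P1 33, N2→P1 13, N3→P1 11, N4→P1 15, N5→P1 26, N6→P1 11  ⇒ total 109.
Compare {P2}: total 144.
Compare {P3}: total 154.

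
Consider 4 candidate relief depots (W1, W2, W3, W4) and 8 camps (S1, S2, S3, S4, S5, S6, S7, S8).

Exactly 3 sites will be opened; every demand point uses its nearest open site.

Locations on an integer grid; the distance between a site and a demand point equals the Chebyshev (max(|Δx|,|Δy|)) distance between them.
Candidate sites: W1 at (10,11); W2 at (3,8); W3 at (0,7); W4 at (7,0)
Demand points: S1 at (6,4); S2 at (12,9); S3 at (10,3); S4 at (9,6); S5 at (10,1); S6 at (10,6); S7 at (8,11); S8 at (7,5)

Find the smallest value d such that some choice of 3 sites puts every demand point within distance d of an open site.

5

Open {W1, W2, W4}.
  Farthest demand point is S4 at distance 5 (to W1); all others are ≤ 5.
With {W1, W3, W4} the worst case is 5.
With {W1, W2, W3} the worst case is 7.
No size-3 selection achieves below 5.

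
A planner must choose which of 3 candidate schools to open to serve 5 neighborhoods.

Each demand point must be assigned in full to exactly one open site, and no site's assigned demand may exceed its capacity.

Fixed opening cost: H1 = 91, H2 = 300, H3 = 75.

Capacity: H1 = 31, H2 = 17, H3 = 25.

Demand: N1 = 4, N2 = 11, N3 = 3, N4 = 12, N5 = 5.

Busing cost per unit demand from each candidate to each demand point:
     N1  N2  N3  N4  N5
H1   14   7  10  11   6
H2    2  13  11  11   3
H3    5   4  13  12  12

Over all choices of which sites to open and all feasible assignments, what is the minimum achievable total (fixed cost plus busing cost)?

Open {H1, H3}; cheapest assignment that respects the capacities:
  H1 (cap 31, load 20): N3, N4, N5 — cost 3×10 + 12×11 + 5×6 = 192
  H3 (cap 25, load 15): N1, N2 — cost 4×5 + 11×4 = 64
  Shipping 256, fixed 166 → total 422.
  Any other capacity-feasible assignment to {H1, H3} ships for at least 256.
Compare {H2, H3}: its best feasible assignment gives total 619.
Compare {H1, H2}: its best feasible assignment gives total 653.
Every other set of open sites that can feasibly serve all demand totals ≥ 619 even under its best assignment. Minimum: 422.

422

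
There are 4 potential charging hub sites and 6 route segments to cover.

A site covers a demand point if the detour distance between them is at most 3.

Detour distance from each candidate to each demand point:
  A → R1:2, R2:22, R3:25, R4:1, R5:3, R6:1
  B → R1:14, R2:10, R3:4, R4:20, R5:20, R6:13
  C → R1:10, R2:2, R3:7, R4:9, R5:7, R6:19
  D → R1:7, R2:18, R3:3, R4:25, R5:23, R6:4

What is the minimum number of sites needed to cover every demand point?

3

Coverage sets (demand points within 3 of each site):
  A: {R1, R4, R5, R6}
  B: {}
  C: {R2}
  D: {R3}
No 2 sites suffice: every size-2 union leaves at least one demand point uncovered.
But {A, C, D} covers everything, so the minimum is 3.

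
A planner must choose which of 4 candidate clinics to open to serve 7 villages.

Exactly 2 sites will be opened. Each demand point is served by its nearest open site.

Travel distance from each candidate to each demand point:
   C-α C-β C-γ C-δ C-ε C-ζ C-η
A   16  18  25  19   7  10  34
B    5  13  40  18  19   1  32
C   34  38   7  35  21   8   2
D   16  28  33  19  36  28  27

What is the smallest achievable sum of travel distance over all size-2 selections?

Open {B, C}.
  C-α→B 5, C-β→B 13, C-γ→C 7, C-δ→B 18, C-ε→B 19, C-ζ→B 1, C-η→C 2  ⇒ total 65.
Compare {A, C}: total 77.
Compare {A, B}: total 101.
No size-2 selection does better; minimum is 65.

65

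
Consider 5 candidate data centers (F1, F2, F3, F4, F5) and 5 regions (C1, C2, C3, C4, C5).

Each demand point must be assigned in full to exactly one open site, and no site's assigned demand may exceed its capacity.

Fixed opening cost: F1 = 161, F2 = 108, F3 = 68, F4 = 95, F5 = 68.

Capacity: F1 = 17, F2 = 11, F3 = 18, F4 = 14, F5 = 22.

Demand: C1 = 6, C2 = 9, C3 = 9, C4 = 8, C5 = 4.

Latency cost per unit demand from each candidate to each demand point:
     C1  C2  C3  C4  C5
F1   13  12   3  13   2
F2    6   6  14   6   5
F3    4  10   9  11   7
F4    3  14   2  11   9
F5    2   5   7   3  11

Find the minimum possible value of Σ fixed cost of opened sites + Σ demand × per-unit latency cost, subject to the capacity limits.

354

Open {F3, F5}; cheapest assignment that respects the capacities:
  F3 (cap 18, load 15): C1, C3 — cost 6×4 + 9×9 = 105
  F5 (cap 22, load 21): C2, C4, C5 — cost 9×5 + 8×3 + 4×11 = 113
  Shipping 218, fixed 136 → total 354.
  Any other capacity-feasible assignment to {F3, F5} ships for at least 218.
Compare {F3, F4, F5}: its best feasible assignment gives total 370.
Compare {F2, F4, F5}: its best feasible assignment gives total 414.
Every other set of open sites that can feasibly serve all demand totals ≥ 370 even under its best assignment. Minimum: 354.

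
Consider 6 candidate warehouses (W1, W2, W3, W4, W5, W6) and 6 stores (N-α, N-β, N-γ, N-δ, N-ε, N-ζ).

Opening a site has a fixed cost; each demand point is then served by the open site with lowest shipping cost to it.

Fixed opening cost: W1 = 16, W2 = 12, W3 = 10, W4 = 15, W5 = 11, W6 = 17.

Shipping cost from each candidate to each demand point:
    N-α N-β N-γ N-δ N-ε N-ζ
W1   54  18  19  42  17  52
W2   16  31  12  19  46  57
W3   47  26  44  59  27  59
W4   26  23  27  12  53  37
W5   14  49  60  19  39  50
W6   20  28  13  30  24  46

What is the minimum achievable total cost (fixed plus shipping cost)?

155

Open {W1, W2, W4}: assign each demand point to its cheapest open site.
  N-α→W2 16, N-β→W1 18, N-γ→W2 12, N-δ→W4 12, N-ε→W1 17, N-ζ→W4 37
  shipping cost 112, fixed 43 → total 155.
Compare {W1, W4, W5}: shipping cost 117 + fixed 42 = 159.
Compare {W1, W4}: shipping cost 129 + fixed 31 = 160.
Compare {W4, W6}: shipping cost 129 + fixed 32 = 161.
All other subsets cost ≥ 159. Minimum total cost: 155.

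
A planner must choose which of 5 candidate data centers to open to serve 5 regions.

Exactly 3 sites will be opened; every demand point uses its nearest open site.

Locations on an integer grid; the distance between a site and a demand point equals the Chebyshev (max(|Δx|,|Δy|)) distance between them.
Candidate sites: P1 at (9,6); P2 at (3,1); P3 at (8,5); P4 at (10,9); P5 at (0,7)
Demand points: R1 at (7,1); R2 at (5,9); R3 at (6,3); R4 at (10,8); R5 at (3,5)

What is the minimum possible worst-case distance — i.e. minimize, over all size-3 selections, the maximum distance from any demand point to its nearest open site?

Open {P1, P2, P3}.
  Farthest demand point is R1 at distance 4 (to P2); all others are ≤ 4.
With {P1, P2, P4} the worst case is 4.
With {P1, P2, P5} the worst case is 4.
No size-3 selection achieves below 4.

4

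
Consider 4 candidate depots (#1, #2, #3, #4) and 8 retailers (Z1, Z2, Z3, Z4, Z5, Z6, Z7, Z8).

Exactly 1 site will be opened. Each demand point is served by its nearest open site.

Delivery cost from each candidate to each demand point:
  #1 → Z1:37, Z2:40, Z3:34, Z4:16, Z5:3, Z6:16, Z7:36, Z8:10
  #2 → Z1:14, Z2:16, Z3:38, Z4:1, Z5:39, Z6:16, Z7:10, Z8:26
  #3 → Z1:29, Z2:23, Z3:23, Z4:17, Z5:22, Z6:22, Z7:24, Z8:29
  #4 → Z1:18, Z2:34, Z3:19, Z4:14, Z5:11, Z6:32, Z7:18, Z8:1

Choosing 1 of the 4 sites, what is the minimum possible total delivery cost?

147

Open {#4}.
  Z1→#4 18, Z2→#4 34, Z3→#4 19, Z4→#4 14, Z5→#4 11, Z6→#4 32, Z7→#4 18, Z8→#4 1  ⇒ total 147.
Compare {#2}: total 160.
Compare {#3}: total 189.
No size-1 selection does better; minimum is 147.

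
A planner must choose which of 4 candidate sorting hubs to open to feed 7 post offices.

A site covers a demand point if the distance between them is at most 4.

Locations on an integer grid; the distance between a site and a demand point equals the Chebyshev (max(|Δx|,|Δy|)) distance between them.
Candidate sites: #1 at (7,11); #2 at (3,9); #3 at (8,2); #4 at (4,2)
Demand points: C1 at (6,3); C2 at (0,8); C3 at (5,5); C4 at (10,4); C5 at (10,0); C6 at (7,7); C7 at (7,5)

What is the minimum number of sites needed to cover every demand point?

Coverage sets (demand points within 4 of each site):
  #1: {C6}
  #2: {C2, C3, C6, C7}
  #3: {C1, C3, C4, C5, C7}
  #4: {C1, C3, C7}
No single site covers all 7 demand points.
But {#2, #3} covers everything, so the minimum is 2.

2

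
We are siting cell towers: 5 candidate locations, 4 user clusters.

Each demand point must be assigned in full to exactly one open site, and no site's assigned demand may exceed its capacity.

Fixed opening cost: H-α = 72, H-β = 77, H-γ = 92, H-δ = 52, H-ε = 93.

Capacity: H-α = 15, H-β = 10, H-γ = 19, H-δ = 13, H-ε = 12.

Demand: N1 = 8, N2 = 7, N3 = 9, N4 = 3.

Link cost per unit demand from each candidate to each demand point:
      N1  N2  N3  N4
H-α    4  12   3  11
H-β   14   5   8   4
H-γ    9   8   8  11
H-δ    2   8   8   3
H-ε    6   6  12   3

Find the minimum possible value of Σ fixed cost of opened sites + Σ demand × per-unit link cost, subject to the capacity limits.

288

Open {H-α, H-β, H-δ}; cheapest assignment that respects the capacities:
  H-α (cap 15, load 9): N3 — cost 9×3 = 27
  H-β (cap 10, load 7): N2 — cost 7×5 = 35
  H-δ (cap 13, load 11): N1, N4 — cost 8×2 + 3×3 = 25
  Shipping 87, fixed 201 → total 288.
  Any other capacity-feasible assignment to {H-α, H-β, H-δ} ships for at least 87.
Compare {H-γ, H-δ}: its best feasible assignment gives total 297.
Compare {H-α, H-δ, H-ε}: its best feasible assignment gives total 311.
Every other set of open sites that can feasibly serve all demand totals ≥ 297 even under its best assignment. Minimum: 288.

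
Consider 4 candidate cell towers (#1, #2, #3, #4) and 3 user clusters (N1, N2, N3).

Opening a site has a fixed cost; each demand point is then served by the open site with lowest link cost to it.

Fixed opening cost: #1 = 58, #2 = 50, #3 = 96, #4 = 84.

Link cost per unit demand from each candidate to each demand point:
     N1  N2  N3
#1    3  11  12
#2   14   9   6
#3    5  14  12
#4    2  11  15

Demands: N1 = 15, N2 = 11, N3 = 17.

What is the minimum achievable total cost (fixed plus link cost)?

354

Open {#1, #2}: assign each demand point to its cheapest open site.
  N1→#1 15×3=45, N2→#2 11×9=99, N3→#2 17×6=102
  link cost 246, fixed 108 → total 354.
Compare {#2, #4}: link cost 231 + fixed 134 = 365.
Compare {#2, #3}: link cost 276 + fixed 146 = 422.
Compare {#1, #2, #4}: link cost 231 + fixed 192 = 423.
All other subsets cost ≥ 365. Minimum total cost: 354.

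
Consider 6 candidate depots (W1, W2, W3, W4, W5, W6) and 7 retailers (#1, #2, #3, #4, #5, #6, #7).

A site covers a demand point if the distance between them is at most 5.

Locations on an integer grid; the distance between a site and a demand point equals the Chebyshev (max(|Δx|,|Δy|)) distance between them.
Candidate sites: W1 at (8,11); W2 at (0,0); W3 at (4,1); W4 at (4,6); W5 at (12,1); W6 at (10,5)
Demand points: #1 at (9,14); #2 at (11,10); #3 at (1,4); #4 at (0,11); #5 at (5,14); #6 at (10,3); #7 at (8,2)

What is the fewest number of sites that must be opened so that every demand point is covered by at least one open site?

3

Coverage sets (demand points within 5 of each site):
  W1: {#1, #2, #5}
  W2: {#3}
  W3: {#3, #7}
  W4: {#3, #4, #7}
  W5: {#6, #7}
  W6: {#2, #6, #7}
No 2 sites suffice: every size-2 union leaves at least one demand point uncovered.
But {W1, W4, W5} covers everything, so the minimum is 3.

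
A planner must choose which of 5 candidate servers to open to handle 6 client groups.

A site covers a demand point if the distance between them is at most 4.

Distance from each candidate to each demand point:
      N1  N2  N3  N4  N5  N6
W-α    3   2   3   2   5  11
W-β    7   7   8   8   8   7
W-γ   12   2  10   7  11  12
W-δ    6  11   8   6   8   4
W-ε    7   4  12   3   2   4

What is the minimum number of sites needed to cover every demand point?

Coverage sets (demand points within 4 of each site):
  W-α: {N1, N2, N3, N4}
  W-β: {}
  W-γ: {N2}
  W-δ: {N6}
  W-ε: {N2, N4, N5, N6}
No single site covers all 6 demand points.
But {W-α, W-ε} covers everything, so the minimum is 2.

2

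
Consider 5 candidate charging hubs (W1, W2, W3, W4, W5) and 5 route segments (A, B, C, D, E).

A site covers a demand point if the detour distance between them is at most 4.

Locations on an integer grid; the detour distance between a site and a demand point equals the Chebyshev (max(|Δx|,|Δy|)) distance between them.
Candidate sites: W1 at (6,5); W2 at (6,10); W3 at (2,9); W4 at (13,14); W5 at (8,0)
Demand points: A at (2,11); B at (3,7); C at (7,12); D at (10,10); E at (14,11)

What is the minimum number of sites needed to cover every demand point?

2

Coverage sets (demand points within 4 of each site):
  W1: {B}
  W2: {A, B, C, D}
  W3: {A, B}
  W4: {D, E}
  W5: {}
No single site covers all 5 demand points.
But {W2, W4} covers everything, so the minimum is 2.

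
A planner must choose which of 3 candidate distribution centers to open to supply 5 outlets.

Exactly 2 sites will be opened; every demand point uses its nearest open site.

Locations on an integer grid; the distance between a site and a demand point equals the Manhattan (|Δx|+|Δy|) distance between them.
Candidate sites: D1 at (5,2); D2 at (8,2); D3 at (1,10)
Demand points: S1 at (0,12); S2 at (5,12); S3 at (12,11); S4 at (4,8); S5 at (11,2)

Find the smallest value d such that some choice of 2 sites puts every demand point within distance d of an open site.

Open {D1, D3}.
  Farthest demand point is S3 at distance 12 (to D3); all others are ≤ 12.
With {D2, D3} the worst case is 12.
With {D1, D2} the worst case is 15.
No size-2 selection achieves below 12.

12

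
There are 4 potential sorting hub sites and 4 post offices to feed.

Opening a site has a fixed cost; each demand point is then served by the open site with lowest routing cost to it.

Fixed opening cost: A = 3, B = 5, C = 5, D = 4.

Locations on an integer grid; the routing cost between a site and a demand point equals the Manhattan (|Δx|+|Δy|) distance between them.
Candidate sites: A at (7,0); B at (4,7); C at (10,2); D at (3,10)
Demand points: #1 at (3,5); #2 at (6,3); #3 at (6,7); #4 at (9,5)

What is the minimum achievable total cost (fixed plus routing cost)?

Open {B}: assign each demand point to its cheapest open site.
  #1→B 3, #2→B 6, #3→B 2, #4→B 7
  routing cost 18, fixed 5 → total 23.
Compare {A, B}: routing cost 16 + fixed 8 = 24.
Compare {B, C}: routing cost 14 + fixed 10 = 24.
Compare {A, B, C}: routing cost 13 + fixed 13 = 26.
All other subsets cost ≥ 24. Minimum total cost: 23.

23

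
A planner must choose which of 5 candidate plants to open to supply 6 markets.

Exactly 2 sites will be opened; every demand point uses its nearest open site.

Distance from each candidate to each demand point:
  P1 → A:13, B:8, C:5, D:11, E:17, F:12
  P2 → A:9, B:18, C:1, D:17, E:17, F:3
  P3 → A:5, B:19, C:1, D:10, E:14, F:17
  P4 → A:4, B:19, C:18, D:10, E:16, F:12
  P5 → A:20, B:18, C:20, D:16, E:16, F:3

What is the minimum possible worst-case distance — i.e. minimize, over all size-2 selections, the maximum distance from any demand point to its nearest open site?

Open {P1, P3}.
  Farthest demand point is E at distance 14 (to P3); all others are ≤ 14.
With {P1, P4} the worst case is 16.
With {P1, P5} the worst case is 16.
No size-2 selection achieves below 14.

14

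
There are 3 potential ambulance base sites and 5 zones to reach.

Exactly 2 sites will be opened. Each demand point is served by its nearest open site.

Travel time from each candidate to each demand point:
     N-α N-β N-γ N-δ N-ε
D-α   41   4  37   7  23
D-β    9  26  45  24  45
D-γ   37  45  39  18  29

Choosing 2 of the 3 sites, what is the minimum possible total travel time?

Open {D-α, D-β}.
  N-α→D-β 9, N-β→D-α 4, N-γ→D-α 37, N-δ→D-α 7, N-ε→D-α 23  ⇒ total 80.
Compare {D-α, D-γ}: total 108.
Compare {D-β, D-γ}: total 121.

80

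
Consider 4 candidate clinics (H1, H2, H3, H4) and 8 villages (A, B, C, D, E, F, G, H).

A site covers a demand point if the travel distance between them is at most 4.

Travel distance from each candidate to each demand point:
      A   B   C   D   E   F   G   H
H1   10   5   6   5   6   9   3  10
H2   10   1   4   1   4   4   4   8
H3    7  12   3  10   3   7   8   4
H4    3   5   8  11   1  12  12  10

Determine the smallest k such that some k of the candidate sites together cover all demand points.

Coverage sets (demand points within 4 of each site):
  H1: {G}
  H2: {B, C, D, E, F, G}
  H3: {C, E, H}
  H4: {A, E}
No 2 sites suffice: every size-2 union leaves at least one demand point uncovered.
But {H2, H3, H4} covers everything, so the minimum is 3.

3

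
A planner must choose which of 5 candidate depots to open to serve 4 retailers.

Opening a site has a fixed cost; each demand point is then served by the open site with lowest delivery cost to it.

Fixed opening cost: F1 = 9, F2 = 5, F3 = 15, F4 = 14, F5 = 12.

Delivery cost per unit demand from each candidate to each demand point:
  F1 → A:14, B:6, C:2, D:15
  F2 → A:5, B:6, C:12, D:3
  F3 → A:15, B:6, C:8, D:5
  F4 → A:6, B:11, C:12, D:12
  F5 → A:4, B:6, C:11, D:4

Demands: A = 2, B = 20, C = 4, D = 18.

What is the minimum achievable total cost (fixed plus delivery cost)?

206

Open {F1, F2}: assign each demand point to its cheapest open site.
  A→F2 2×5=10, B→F1 20×6=120, C→F1 4×2=8, D→F2 18×3=54
  delivery cost 192, fixed 14 → total 206.
Compare {F1, F2, F5}: delivery cost 190 + fixed 26 = 216.
Compare {F1, F2, F4}: delivery cost 192 + fixed 28 = 220.
Compare {F1, F2, F3}: delivery cost 192 + fixed 29 = 221.
All other subsets cost ≥ 216. Minimum total cost: 206.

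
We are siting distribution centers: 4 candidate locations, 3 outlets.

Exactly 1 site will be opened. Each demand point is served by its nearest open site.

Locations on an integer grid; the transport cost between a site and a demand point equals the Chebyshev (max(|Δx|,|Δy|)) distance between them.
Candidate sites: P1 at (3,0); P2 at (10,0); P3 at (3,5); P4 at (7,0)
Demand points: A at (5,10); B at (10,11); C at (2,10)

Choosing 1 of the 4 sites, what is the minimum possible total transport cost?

17

Open {P3}.
  A→P3 5, B→P3 7, C→P3 5  ⇒ total 17.
Compare {P1}: total 31.
Compare {P2}: total 31.
No size-1 selection does better; minimum is 17.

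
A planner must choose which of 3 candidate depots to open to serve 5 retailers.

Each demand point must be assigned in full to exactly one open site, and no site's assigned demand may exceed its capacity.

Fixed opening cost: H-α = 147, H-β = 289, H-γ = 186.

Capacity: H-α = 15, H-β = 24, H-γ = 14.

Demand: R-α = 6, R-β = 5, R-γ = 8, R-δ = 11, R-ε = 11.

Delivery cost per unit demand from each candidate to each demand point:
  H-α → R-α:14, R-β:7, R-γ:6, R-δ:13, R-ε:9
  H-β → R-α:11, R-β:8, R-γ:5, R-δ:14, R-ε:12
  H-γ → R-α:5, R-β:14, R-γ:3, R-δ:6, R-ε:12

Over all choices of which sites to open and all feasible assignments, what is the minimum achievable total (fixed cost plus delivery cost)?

933

Open {H-α, H-β, H-γ}; cheapest assignment that respects the capacities:
  H-α (cap 15, load 11): R-ε — cost 11×9 = 99
  H-β (cap 24, load 19): R-α, R-β, R-γ — cost 6×11 + 5×8 + 8×5 = 146
  H-γ (cap 14, load 11): R-δ — cost 11×6 = 66
  Shipping 311, fixed 622 → total 933.
  Any other capacity-feasible assignment to {H-α, H-β, H-γ} ships for at least 311.
Total demand is 41 and no other set of sites has combined capacity ≥ 41, so {H-α, H-β, H-γ} is the only feasible choice of open sites. Minimum: 933.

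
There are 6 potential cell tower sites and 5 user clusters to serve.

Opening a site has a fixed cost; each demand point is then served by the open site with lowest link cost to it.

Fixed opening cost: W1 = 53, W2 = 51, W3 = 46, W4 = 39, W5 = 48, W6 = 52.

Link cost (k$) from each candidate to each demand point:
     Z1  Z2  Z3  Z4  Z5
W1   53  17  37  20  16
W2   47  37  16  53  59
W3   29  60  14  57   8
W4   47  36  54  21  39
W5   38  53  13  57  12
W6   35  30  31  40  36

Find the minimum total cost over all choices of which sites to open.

187

Open {W1, W3}: assign each demand point to its cheapest open site.
  Z1→W3 29, Z2→W1 17, Z3→W3 14, Z4→W1 20, Z5→W3 8
  link cost 88, fixed 99 → total 187.
Compare {W3, W4}: link cost 108 + fixed 85 = 193.
Compare {W1}: link cost 143 + fixed 53 = 196.
Compare {W1, W5}: link cost 100 + fixed 101 = 201.
All other subsets cost ≥ 193. Minimum total cost: 187.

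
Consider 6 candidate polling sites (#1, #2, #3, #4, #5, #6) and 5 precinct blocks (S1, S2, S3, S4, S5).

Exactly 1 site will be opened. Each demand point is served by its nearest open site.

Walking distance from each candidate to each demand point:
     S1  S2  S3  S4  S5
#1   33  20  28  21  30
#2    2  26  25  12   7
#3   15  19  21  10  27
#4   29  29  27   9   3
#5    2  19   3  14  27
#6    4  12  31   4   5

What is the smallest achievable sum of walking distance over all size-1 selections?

Open {#6}.
  S1→#6 4, S2→#6 12, S3→#6 31, S4→#6 4, S5→#6 5  ⇒ total 56.
Compare {#5}: total 65.
Compare {#2}: total 72.
No size-1 selection does better; minimum is 56.

56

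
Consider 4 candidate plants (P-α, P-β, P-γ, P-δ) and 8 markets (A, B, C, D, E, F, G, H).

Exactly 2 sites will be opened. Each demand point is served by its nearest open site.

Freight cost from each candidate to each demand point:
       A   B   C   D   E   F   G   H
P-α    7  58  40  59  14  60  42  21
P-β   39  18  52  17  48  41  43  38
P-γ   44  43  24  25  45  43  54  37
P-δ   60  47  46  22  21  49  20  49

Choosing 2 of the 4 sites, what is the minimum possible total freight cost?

Open {P-α, P-β}.
  A→P-α 7, B→P-β 18, C→P-α 40, D→P-β 17, E→P-α 14, F→P-β 41, G→P-α 42, H→P-α 21  ⇒ total 200.
Compare {P-α, P-γ}: total 219.
Compare {P-α, P-δ}: total 220.
No size-2 selection does better; minimum is 200.

200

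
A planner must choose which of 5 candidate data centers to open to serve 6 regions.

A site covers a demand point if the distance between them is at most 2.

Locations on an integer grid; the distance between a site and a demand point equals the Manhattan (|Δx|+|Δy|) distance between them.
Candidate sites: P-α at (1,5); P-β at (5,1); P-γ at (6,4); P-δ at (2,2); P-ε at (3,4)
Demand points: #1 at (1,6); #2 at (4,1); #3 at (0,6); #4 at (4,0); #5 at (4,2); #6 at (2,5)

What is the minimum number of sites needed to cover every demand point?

2

Coverage sets (demand points within 2 of each site):
  P-α: {#1, #3, #6}
  P-β: {#2, #4, #5}
  P-γ: {}
  P-δ: {#5}
  P-ε: {#6}
No single site covers all 6 demand points.
But {P-α, P-β} covers everything, so the minimum is 2.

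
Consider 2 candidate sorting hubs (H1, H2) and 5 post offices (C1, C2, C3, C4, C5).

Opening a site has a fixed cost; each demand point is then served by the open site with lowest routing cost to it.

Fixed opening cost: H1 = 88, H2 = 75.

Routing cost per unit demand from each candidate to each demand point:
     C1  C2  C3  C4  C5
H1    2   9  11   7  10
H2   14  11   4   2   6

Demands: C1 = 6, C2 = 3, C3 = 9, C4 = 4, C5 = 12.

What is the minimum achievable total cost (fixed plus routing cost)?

Open {H2}: assign each demand point to its cheapest open site.
  C1→H2 6×14=84, C2→H2 3×11=33, C3→H2 9×4=36, C4→H2 4×2=8, C5→H2 12×6=72
  routing cost 233, fixed 75 → total 308.
Compare {H1, H2}: routing cost 155 + fixed 163 = 318.
Compare {H1}: routing cost 286 + fixed 88 = 374.

308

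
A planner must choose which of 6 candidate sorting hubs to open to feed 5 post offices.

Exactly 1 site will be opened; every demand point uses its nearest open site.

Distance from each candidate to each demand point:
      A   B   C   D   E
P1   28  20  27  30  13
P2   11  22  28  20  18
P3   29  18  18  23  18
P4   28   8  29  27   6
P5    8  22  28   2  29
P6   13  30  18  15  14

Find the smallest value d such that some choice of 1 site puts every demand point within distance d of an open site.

28

Open {P2}.
  Farthest demand point is C at distance 28 (to P2); all others are ≤ 28.
With {P3} the worst case is 29.
With {P4} the worst case is 29.
No size-1 selection achieves below 28.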